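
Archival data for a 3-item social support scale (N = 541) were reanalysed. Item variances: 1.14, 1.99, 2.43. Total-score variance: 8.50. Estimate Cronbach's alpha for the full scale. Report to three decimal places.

Σσᵢ² = 1.14 + 1.99 + 2.43 = 5.56
α = (k/(k−1))·(1 − Σσᵢ²/σ²_T) = (3/2)·(1 − 5.56/8.50) = 0.519

α = 0.519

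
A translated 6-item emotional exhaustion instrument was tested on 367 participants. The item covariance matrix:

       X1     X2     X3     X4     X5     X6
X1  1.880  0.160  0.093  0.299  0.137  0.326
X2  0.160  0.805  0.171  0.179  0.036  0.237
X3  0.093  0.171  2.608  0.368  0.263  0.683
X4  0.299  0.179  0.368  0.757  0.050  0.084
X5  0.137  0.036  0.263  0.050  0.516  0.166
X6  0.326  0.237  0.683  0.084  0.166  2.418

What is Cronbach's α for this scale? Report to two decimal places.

ΣVar(i) = 1.880 + 0.805 + 2.608 + 0.757 + 0.516 + 2.418 = 8.984
Σ_{i<j} σ_ij = 3.252
σ²_total = 8.984 + 2 × 3.252 = 15.488
α = (k/(k−1))·(1 − ΣVar(i)/σ²_total) = (6/5)·(1 − 8.984/15.488) = 0.50

Cronbach's α = 0.50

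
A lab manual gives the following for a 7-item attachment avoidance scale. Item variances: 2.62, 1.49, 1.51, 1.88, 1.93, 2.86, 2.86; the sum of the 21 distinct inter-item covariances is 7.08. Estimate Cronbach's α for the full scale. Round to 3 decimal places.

Cronbach's α = 0.564

ΣVar(i) = 2.62 + 1.49 + 1.51 + 1.88 + 1.93 + 2.86 + 2.86 = 15.15
Sum of distinct covariances = 7.08
Var(T) = ΣVar(i) + 2·Σcov = 15.15 + 2 × 7.08 = 29.31
α = (7/6)·(1 − 15.15/29.31) = 0.564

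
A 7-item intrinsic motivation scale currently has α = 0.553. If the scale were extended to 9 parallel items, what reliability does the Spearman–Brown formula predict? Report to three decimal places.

predicted reliability = 0.614

Length factor m = 9/7 = 1.2857
α' = m·α / (1 + (m−1)·α)
   = 9/7 × 0.553 / (1 + (9/7 − 1) × 0.553)
   = 0.7110 / 1.1580 = 0.614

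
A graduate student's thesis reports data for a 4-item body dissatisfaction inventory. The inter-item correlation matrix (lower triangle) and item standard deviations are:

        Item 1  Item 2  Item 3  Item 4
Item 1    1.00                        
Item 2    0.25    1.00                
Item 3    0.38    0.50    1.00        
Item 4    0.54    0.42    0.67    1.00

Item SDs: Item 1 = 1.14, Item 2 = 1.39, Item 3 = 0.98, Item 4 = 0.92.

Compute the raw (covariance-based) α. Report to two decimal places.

Σσ²ᵢ = 1.14² + 1.39² + 0.98² + 0.92² = 5.0385
Covariances σ_ij = r_ij · s_i · s_j:
  σ(Item 1,Item 2) = 0.25 × 1.14 × 1.39 = 0.3961
  σ(Item 1,Item 3) = 0.38 × 1.14 × 0.98 = 0.4245
  σ(Item 1,Item 4) = 0.54 × 1.14 × 0.92 = 0.5664
  σ(Item 2,Item 3) = 0.50 × 1.39 × 0.98 = 0.6811
  σ(Item 2,Item 4) = 0.42 × 1.39 × 0.92 = 0.5371
  σ(Item 3,Item 4) = 0.67 × 0.98 × 0.92 = 0.6041
σ²_T = Σσ²ᵢ + 2·Σσ_ij = 5.0385 + 2 × 3.2093 = 11.4571
α = (4/3)·(1 − 5.0385/11.4571) = 0.75

α = 0.75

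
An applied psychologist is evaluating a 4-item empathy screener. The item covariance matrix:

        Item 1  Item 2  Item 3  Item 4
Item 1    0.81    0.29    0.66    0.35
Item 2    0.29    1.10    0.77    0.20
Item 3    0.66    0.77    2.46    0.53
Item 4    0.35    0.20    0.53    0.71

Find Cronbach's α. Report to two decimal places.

Cronbach's α = 0.70

ΣVar(i) = 0.81 + 1.10 + 2.46 + 0.71 = 5.08
Sum of the distinct covariances = 2.80
Var(T) = 5.08 + 2 × 2.80 = 10.68
α = (k/(k−1))·(1 − ΣVar(i)/Var(T)) = (4/3)·(1 − 5.08/10.68) = 0.70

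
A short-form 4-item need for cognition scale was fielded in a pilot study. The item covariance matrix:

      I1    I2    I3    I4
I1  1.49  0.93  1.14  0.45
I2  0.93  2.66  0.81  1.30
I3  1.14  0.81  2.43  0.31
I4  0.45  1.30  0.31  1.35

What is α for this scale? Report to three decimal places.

α = 0.740

Σσ²ᵢ = 1.49 + 2.66 + 2.43 + 1.35 = 7.93
Σ_{i<j} σ_ij = 4.94
total variance = 7.93 + 2 × 4.94 = 17.81
α = (k/(k−1))·(1 − Σσ²ᵢ/total variance) = (4/3)·(1 − 7.93/17.81) = 0.740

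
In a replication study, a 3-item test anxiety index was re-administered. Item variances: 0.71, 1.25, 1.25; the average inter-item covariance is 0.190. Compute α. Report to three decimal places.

α = 0.393

ΣVar(i) = 0.71 + 1.25 + 1.25 = 3.21
Sum of the 3 distinct covariances = 3 × 0.190 = 0.570
Var(T) = ΣVar(i) + 2·Σcov = 3.21 + 2 × 0.570 = 4.350
α = (3/2)·(1 − 3.21/4.350) = 0.393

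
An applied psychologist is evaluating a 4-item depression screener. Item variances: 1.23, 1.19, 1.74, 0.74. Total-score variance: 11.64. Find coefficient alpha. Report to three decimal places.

coefficient alpha = 0.772

sum of item variances = 1.23 + 1.19 + 1.74 + 0.74 = 4.90
α = (k/(k−1))·(1 − sum of item variances/Var(T)) = (4/3)·(1 − 4.90/11.64) = 0.772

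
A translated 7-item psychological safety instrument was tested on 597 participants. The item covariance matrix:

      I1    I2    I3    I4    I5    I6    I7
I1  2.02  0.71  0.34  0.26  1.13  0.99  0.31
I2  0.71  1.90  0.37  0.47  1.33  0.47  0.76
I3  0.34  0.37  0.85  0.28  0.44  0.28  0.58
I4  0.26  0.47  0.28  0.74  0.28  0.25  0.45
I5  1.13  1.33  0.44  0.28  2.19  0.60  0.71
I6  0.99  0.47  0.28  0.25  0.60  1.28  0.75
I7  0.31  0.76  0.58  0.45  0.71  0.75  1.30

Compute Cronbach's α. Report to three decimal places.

Σσ²ᵢ = 2.02 + 1.90 + 0.85 + 0.74 + 2.19 + 1.28 + 1.30 = 10.28
Σ_{i<j} σ_ij = 11.76
total variance = 10.28 + 2 × 11.76 = 33.80
α = (k/(k−1))·(1 − Σσ²ᵢ/total variance) = (7/6)·(1 − 10.28/33.80) = 0.812

Cronbach's α = 0.812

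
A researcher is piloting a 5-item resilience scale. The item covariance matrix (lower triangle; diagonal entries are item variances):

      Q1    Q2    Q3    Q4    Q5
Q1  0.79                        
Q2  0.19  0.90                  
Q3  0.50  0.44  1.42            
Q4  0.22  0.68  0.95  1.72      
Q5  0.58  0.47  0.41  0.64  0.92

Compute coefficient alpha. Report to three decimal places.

coefficient alpha = 0.798

sum of item variances = 0.79 + 0.90 + 1.42 + 1.72 + 0.92 = 5.75
Sum of off-diagonal covariances = 5.08
σ²_total = 5.75 + 2 × 5.08 = 15.91
α = (k/(k−1))·(1 − sum of item variances/σ²_total) = (5/4)·(1 − 5.75/15.91) = 0.798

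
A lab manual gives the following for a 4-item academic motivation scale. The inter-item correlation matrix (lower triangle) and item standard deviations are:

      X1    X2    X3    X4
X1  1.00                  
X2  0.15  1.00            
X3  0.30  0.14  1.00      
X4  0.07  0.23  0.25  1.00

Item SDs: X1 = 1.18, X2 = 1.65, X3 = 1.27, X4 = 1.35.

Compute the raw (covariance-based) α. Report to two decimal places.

Σσ²ᵢ = 1.18² + 1.65² + 1.27² + 1.35² = 7.5503
Covariances σ_ij = r_ij · s_i · s_j:
  σ(X1,X2) = 0.15 × 1.18 × 1.65 = 0.2920
  σ(X1,X3) = 0.30 × 1.18 × 1.27 = 0.4496
  σ(X1,X4) = 0.07 × 1.18 × 1.35 = 0.1115
  σ(X2,X3) = 0.14 × 1.65 × 1.27 = 0.2934
  σ(X2,X4) = 0.23 × 1.65 × 1.35 = 0.5123
  σ(X3,X4) = 0.25 × 1.27 × 1.35 = 0.4286
σ²_T = Σσ²ᵢ + 2·Σσ_ij = 7.5503 + 2 × 2.0874 = 11.7251
α = (4/3)·(1 − 7.5503/11.7251) = 0.47

α = 0.47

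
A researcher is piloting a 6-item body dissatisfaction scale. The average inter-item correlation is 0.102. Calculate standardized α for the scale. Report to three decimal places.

Standardized α = k·r̄ / (1 + (k−1)·r̄) = 6 × 0.102 / (1 + 5 × 0.102)
  = 0.6120 / 1.5100 = 0.405

standardized α = 0.405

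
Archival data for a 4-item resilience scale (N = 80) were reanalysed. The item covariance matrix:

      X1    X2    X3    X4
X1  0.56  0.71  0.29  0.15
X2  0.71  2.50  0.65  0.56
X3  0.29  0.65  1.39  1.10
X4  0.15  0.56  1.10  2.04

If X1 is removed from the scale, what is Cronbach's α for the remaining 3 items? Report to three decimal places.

Remaining items: X2, X3, X4 (k = 3).
ΣVar(i) = 2.50 + 1.39 + 2.04 = 5.93
Var(T) = 5.93 + 2 × 2.31 = 10.55
α (item deleted) = (3/2)·(1 − 5.93/10.55) = 0.657

α = 0.657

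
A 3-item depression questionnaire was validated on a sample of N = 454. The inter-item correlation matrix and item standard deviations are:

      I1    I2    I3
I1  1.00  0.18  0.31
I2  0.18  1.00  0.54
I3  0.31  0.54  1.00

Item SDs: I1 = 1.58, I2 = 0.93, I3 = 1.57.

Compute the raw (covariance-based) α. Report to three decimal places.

α = 0.577

Σσ²ᵢ = 1.58² + 0.93² + 1.57² = 5.8262
Covariances σ_ij = r_ij · s_i · s_j:
  σ(I1,I2) = 0.18 × 1.58 × 0.93 = 0.2645
  σ(I1,I3) = 0.31 × 1.58 × 1.57 = 0.7690
  σ(I2,I3) = 0.54 × 0.93 × 1.57 = 0.7885
σ²_T = Σσ²ᵢ + 2·Σσ_ij = 5.8262 + 2 × 1.8220 = 9.4702
α = (3/2)·(1 − 5.8262/9.4702) = 0.577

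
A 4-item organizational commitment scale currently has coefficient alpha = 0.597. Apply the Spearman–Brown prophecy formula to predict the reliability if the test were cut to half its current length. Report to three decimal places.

predicted reliability = 0.426

Length factor m = 1/2
α' = m·α / (1 − (1−m)·α)
   = 1/2 × 0.597 / (1 − (1 − 1/2) × 0.597)
   = 0.2985 / 0.7015 = 0.426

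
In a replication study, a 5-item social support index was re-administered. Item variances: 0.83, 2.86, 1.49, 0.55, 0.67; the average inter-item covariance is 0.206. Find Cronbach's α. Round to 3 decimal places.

Cronbach's α = 0.490

ΣVar(i) = 0.83 + 2.86 + 1.49 + 0.55 + 0.67 = 6.40
Sum of the 10 distinct covariances = 10 × 0.206 = 2.060
σ²_T = ΣVar(i) + 2·Σcov = 6.40 + 2 × 2.060 = 10.520
α = (5/4)·(1 − 6.40/10.520) = 0.490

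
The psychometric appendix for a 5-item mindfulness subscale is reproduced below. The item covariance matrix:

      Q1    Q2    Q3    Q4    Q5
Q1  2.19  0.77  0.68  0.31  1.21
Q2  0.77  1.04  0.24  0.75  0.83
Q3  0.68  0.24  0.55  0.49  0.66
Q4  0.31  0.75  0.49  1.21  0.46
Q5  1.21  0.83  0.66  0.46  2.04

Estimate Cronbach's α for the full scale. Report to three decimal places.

sum of item variances = 2.19 + 1.04 + 0.55 + 1.21 + 2.04 = 7.03
Sum of the distinct covariances = 6.40
σ²_total = 7.03 + 2 × 6.40 = 19.83
α = (k/(k−1))·(1 − sum of item variances/σ²_total) = (5/4)·(1 − 7.03/19.83) = 0.807

α = 0.807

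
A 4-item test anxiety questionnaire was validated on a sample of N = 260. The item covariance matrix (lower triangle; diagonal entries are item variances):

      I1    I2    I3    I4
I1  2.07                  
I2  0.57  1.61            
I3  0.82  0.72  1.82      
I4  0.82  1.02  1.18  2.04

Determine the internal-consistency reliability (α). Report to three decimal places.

ΣVar(i) = 2.07 + 1.61 + 1.82 + 2.04 = 7.54
Sum of off-diagonal covariances = 5.13
Var(T) = 7.54 + 2 × 5.13 = 17.80
α = (k/(k−1))·(1 − ΣVar(i)/Var(T)) = (4/3)·(1 − 7.54/17.80) = 0.769

α = 0.769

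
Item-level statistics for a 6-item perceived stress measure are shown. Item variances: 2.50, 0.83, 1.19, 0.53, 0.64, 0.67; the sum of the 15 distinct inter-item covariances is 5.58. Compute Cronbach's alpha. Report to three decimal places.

ΣVar(i) = 2.50 + 0.83 + 1.19 + 0.53 + 0.64 + 0.67 = 6.36
Sum of distinct covariances = 5.58
Var(T) = ΣVar(i) + 2·Σcov = 6.36 + 2 × 5.58 = 17.52
α = (6/5)·(1 − 6.36/17.52) = 0.764

Cronbach's alpha = 0.764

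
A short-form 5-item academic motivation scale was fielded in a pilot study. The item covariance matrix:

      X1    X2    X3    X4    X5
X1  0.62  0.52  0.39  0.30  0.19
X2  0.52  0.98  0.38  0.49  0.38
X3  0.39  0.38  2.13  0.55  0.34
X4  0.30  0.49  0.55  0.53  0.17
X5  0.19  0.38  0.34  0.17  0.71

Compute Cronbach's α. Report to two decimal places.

α = 0.75

Σσ²ᵢ = 0.62 + 0.98 + 2.13 + 0.53 + 0.71 = 4.97
Sum of off-diagonal covariances = 3.71
Var(T) = 4.97 + 2 × 3.71 = 12.39
α = (k/(k−1))·(1 − Σσ²ᵢ/Var(T)) = (5/4)·(1 − 4.97/12.39) = 0.75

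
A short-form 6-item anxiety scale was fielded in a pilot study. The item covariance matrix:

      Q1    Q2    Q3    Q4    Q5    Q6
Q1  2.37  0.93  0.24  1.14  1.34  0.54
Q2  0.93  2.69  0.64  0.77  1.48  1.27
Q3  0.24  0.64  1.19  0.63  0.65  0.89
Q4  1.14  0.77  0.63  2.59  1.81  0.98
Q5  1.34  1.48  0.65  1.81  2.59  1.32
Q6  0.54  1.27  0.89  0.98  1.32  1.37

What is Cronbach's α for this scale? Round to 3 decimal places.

ΣVar(i) = 2.37 + 2.69 + 1.19 + 2.59 + 2.59 + 1.37 = 12.80
Sum of the distinct covariances = 14.63
Var(T) = 12.80 + 2 × 14.63 = 42.06
α = (k/(k−1))·(1 − ΣVar(i)/Var(T)) = (6/5)·(1 − 12.80/42.06) = 0.835

α = 0.835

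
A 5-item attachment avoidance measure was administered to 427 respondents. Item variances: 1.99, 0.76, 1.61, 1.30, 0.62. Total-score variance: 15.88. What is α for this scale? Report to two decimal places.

α = 0.76

sum of item variances = 1.99 + 0.76 + 1.61 + 1.30 + 0.62 = 6.28
α = (k/(k−1))·(1 − sum of item variances/Var(T)) = (5/4)·(1 − 6.28/15.88) = 0.76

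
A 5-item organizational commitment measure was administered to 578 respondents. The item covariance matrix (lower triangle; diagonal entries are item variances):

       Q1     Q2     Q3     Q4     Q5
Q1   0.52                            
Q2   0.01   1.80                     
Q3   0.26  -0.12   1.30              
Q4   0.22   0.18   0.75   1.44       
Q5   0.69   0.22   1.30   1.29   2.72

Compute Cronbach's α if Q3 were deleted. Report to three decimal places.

Remaining items: Q1, Q2, Q4, Q5 (k = 4).
ΣVar(i) = 0.52 + 1.80 + 1.44 + 2.72 = 6.48
total variance = 6.48 + 2 × 2.61 = 11.70
α (item deleted) = (4/3)·(1 − 6.48/11.70) = 0.595

α = 0.595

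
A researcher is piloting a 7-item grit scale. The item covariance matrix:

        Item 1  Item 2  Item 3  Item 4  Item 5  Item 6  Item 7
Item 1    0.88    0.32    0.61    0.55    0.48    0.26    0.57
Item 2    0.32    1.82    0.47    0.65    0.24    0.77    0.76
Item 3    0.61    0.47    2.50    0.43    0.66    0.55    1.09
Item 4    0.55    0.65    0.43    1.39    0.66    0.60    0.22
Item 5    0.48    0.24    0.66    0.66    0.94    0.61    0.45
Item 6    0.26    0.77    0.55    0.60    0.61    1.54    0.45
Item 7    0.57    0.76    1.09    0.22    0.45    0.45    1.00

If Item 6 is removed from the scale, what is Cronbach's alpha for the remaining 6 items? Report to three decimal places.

Cronbach's alpha = 0.788

Remaining items: Item 1, Item 2, Item 3, Item 4, Item 5, Item 7 (k = 6).
Σσ²ᵢ = 0.88 + 1.82 + 2.50 + 1.39 + 0.94 + 1.00 = 8.53
Var(T) = 8.53 + 2 × 8.16 = 24.85
α (item deleted) = (6/5)·(1 − 8.53/24.85) = 0.788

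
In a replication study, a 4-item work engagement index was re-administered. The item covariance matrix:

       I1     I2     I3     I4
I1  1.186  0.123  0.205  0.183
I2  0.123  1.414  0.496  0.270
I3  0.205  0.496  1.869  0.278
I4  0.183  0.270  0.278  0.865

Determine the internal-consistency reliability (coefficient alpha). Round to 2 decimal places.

Σσᵢ² = 1.186 + 1.414 + 1.869 + 0.865 = 5.334
Sum of off-diagonal covariances = 1.555
σ²_T = 5.334 + 2 × 1.555 = 8.444
α = (k/(k−1))·(1 − Σσᵢ²/σ²_T) = (4/3)·(1 − 5.334/8.444) = 0.49

coefficient alpha = 0.49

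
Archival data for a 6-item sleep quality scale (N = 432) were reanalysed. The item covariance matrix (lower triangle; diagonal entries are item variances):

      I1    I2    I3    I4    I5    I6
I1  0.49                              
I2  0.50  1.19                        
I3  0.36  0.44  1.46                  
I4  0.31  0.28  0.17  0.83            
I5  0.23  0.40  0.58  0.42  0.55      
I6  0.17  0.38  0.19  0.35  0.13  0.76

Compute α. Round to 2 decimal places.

sum of item variances = 0.49 + 1.19 + 1.46 + 0.83 + 0.55 + 0.76 = 5.28
Sum of the distinct covariances = 4.91
Var(T) = 5.28 + 2 × 4.91 = 15.10
α = (k/(k−1))·(1 − sum of item variances/Var(T)) = (6/5)·(1 − 5.28/15.10) = 0.78

α = 0.78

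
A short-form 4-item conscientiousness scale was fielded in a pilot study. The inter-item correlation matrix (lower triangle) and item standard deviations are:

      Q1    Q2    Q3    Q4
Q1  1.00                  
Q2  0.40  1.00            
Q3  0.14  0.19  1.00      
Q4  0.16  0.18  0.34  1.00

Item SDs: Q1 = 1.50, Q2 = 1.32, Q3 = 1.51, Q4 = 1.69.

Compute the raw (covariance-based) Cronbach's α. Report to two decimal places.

Σσ²ᵢ = 1.50² + 1.32² + 1.51² + 1.69² = 9.1286
Covariances σ_ij = r_ij · s_i · s_j:
  σ(Q1,Q2) = 0.40 × 1.50 × 1.32 = 0.7920
  σ(Q1,Q3) = 0.14 × 1.50 × 1.51 = 0.3171
  σ(Q1,Q4) = 0.16 × 1.50 × 1.69 = 0.4056
  σ(Q2,Q3) = 0.19 × 1.32 × 1.51 = 0.3787
  σ(Q2,Q4) = 0.18 × 1.32 × 1.69 = 0.4015
  σ(Q3,Q4) = 0.34 × 1.51 × 1.69 = 0.8676
σ²_T = Σσ²ᵢ + 2·Σσ_ij = 9.1286 + 2 × 3.1625 = 15.4536
α = (4/3)·(1 − 9.1286/15.4536) = 0.55

Cronbach's α = 0.55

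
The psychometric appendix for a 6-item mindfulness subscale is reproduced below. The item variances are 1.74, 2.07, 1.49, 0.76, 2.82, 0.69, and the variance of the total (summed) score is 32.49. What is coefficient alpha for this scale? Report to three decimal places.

α = 0.847

sum of item variances = 1.74 + 2.07 + 1.49 + 0.76 + 2.82 + 0.69 = 9.57
α = (k/(k−1))·(1 − sum of item variances/σ²_T) = (6/5)·(1 − 9.57/32.49) = 0.847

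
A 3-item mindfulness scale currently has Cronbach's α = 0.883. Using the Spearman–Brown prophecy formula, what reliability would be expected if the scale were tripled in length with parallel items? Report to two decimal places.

Length factor m = 3
α' = m·α / (1 + (m−1)·α)
   = 3 × 0.883 / (1 + (3 − 1) × 0.883)
   = 2.6490 / 2.7660 = 0.96

predicted reliability = 0.96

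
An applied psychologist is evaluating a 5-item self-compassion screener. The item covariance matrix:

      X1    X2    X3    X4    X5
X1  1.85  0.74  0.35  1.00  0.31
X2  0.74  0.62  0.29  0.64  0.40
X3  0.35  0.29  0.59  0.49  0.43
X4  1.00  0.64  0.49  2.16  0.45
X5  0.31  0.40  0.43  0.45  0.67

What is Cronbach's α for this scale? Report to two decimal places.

Cronbach's α = 0.79

sum of item variances = 1.85 + 0.62 + 0.59 + 2.16 + 0.67 = 5.89
Sum of the distinct covariances = 5.10
σ²_T = 5.89 + 2 × 5.10 = 16.09
α = (k/(k−1))·(1 − sum of item variances/σ²_T) = (5/4)·(1 − 5.89/16.09) = 0.79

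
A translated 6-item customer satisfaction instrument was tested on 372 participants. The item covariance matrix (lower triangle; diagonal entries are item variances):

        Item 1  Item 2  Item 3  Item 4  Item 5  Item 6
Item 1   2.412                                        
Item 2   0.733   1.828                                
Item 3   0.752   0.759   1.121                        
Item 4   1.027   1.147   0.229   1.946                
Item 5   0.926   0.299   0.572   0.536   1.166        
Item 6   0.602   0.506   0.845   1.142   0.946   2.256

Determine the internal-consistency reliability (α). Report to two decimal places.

Σσ²ᵢ = 2.412 + 1.828 + 1.121 + 1.946 + 1.166 + 2.256 = 10.729
Sum of the distinct covariances = 11.021
σ²_total = 10.729 + 2 × 11.021 = 32.771
α = (k/(k−1))·(1 − Σσ²ᵢ/σ²_total) = (6/5)·(1 − 10.729/32.771) = 0.81

α = 0.81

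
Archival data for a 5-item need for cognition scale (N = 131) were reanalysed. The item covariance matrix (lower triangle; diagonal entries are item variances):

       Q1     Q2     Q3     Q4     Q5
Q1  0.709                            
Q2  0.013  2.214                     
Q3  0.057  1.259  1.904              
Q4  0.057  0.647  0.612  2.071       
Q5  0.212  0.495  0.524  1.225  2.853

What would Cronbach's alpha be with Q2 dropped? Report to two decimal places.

α = 0.55

Remaining items: Q1, Q3, Q4, Q5 (k = 4).
Σσ²ᵢ = 0.709 + 1.904 + 2.071 + 2.853 = 7.537
σ²_T = 7.537 + 2 × 2.687 = 12.911
α (item deleted) = (4/3)·(1 − 7.537/12.911) = 0.55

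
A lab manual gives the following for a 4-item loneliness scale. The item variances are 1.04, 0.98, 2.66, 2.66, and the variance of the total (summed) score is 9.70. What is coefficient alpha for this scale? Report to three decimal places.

Σσ²ᵢ = 1.04 + 0.98 + 2.66 + 2.66 = 7.34
α = (k/(k−1))·(1 − Σσ²ᵢ/σ²_total) = (4/3)·(1 − 7.34/9.70) = 0.324

α = 0.324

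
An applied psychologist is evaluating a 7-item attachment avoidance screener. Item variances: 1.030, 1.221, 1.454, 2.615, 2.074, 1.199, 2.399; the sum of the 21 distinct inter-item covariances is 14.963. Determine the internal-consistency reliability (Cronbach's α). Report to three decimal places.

α = 0.833

sum of item variances = 1.030 + 1.221 + 1.454 + 2.615 + 2.074 + 1.199 + 2.399 = 11.992
Sum of distinct covariances = 14.963
σ²_total = sum of item variances + 2·Σcov = 11.992 + 2 × 14.963 = 41.918
α = (7/6)·(1 − 11.992/41.918) = 0.833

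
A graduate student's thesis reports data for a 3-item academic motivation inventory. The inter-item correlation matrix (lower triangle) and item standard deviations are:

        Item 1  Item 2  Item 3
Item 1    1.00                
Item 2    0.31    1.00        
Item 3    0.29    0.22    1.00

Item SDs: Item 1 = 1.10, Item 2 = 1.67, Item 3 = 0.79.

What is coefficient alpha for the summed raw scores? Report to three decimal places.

Σσ²ᵢ = 1.10² + 1.67² + 0.79² = 4.6230
Covariances σ_ij = r_ij · s_i · s_j:
  σ(Item 1,Item 2) = 0.31 × 1.10 × 1.67 = 0.5695
  σ(Item 1,Item 3) = 0.29 × 1.10 × 0.79 = 0.2520
  σ(Item 2,Item 3) = 0.22 × 1.67 × 0.79 = 0.2902
σ²_T = Σσ²ᵢ + 2·Σσ_ij = 4.6230 + 2 × 1.1117 = 6.8464
α = (3/2)·(1 − 4.6230/6.8464) = 0.487

α = 0.487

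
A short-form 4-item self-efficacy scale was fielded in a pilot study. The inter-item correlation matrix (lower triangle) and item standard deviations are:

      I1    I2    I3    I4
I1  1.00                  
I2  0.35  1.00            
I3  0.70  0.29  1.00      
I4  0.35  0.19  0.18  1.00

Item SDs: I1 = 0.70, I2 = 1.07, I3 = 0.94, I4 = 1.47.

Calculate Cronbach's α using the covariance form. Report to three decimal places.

Σσ²ᵢ = 0.70² + 1.07² + 0.94² + 1.47² = 4.6794
Covariances σ_ij = r_ij · s_i · s_j:
  σ(I1,I2) = 0.35 × 0.70 × 1.07 = 0.2621
  σ(I1,I3) = 0.70 × 0.70 × 0.94 = 0.4606
  σ(I1,I4) = 0.35 × 0.70 × 1.47 = 0.3601
  σ(I2,I3) = 0.29 × 1.07 × 0.94 = 0.2917
  σ(I2,I4) = 0.19 × 1.07 × 1.47 = 0.2989
  σ(I3,I4) = 0.18 × 0.94 × 1.47 = 0.2487
σ²_T = Σσ²ᵢ + 2·Σσ_ij = 4.6794 + 2 × 1.9221 = 8.5236
α = (4/3)·(1 − 4.6794/8.5236) = 0.601

Cronbach's α = 0.601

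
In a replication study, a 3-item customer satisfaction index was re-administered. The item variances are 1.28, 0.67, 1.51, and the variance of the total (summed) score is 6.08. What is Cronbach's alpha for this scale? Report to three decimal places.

Σσ²ᵢ = 1.28 + 0.67 + 1.51 = 3.46
α = (k/(k−1))·(1 − Σσ²ᵢ/total variance) = (3/2)·(1 − 3.46/6.08) = 0.646

Cronbach's alpha = 0.646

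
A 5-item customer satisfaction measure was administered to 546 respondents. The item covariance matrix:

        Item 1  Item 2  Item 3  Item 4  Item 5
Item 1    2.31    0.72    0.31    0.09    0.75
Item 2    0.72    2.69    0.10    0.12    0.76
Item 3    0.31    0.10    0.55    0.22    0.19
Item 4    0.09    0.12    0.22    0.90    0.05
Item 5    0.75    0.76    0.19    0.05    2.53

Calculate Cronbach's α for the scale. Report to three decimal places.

α = 0.530

sum of item variances = 2.31 + 2.69 + 0.55 + 0.90 + 2.53 = 8.98
Σ_{i<j} σ_ij = 3.31
Var(T) = 8.98 + 2 × 3.31 = 15.60
α = (k/(k−1))·(1 − sum of item variances/Var(T)) = (5/4)·(1 − 8.98/15.60) = 0.530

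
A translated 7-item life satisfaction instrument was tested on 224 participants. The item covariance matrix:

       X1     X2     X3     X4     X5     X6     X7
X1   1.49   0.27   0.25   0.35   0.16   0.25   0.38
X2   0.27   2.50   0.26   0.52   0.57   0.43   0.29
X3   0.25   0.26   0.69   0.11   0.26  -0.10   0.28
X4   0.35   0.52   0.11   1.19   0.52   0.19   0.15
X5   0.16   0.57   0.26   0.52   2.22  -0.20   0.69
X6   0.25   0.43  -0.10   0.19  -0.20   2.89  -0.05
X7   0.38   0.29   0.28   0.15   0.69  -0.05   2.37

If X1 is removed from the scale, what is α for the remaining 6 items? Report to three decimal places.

Remaining items: X2, X3, X4, X5, X6, X7 (k = 6).
sum of item variances = 2.50 + 0.69 + 1.19 + 2.22 + 2.89 + 2.37 = 11.86
total variance = 11.86 + 2 × 3.92 = 19.70
α (item deleted) = (6/5)·(1 − 11.86/19.70) = 0.478

α = 0.478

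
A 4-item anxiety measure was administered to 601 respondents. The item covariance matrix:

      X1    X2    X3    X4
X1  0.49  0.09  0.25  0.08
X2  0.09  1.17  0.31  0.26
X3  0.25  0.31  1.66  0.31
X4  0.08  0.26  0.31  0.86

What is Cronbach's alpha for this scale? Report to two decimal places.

Σσ²ᵢ = 0.49 + 1.17 + 1.66 + 0.86 = 4.18
Sum of the distinct covariances = 1.30
σ²_total = 4.18 + 2 × 1.30 = 6.78
α = (k/(k−1))·(1 − Σσ²ᵢ/σ²_total) = (4/3)·(1 − 4.18/6.78) = 0.51

α = 0.51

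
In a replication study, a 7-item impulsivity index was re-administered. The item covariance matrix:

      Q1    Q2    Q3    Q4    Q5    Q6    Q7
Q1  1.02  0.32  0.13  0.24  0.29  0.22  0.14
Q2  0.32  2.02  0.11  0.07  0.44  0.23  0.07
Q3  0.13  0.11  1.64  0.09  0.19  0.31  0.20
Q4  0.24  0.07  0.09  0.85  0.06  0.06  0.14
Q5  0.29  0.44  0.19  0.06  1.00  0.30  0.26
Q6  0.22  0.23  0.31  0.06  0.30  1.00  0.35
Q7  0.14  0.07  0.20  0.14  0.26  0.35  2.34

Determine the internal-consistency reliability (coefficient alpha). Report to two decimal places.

ΣVar(i) = 1.02 + 2.02 + 1.64 + 0.85 + 1.00 + 1.00 + 2.34 = 9.87
Sum of off-diagonal covariances = 4.22
total variance = 9.87 + 2 × 4.22 = 18.31
α = (k/(k−1))·(1 − ΣVar(i)/total variance) = (7/6)·(1 − 9.87/18.31) = 0.54

α = 0.54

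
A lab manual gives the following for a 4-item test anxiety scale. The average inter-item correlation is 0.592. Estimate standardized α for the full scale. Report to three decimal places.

standardized α = 0.853

Standardized α = k·r̄ / (1 + (k−1)·r̄) = 4 × 0.592 / (1 + 3 × 0.592)
  = 2.3680 / 2.7760 = 0.853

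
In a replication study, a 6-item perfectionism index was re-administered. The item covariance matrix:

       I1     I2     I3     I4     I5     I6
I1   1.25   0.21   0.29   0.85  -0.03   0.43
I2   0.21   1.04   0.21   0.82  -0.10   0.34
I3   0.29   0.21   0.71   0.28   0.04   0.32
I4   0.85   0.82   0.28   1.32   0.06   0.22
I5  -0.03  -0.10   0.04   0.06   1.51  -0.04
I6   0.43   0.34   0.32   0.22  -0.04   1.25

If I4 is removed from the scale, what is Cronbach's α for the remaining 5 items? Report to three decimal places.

Remaining items: I1, I2, I3, I5, I6 (k = 5).
Σσᵢ² = 1.25 + 1.04 + 0.71 + 1.51 + 1.25 = 5.76
total variance = 5.76 + 2 × 1.67 = 9.10
α (item deleted) = (5/4)·(1 − 5.76/9.10) = 0.459

α = 0.459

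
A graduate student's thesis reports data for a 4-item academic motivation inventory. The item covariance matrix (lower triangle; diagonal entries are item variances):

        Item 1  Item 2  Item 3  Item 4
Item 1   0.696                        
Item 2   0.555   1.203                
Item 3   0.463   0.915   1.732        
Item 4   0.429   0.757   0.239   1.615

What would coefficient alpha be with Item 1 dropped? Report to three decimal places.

Remaining items: Item 2, Item 3, Item 4 (k = 3).
ΣVar(i) = 1.203 + 1.732 + 1.615 = 4.550
total variance = 4.550 + 2 × 1.911 = 8.372
α (item deleted) = (3/2)·(1 − 4.550/8.372) = 0.685

α = 0.685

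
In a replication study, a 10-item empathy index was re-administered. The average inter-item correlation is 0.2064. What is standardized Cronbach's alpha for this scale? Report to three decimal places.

Standardized α = k·r̄ / (1 + (k−1)·r̄) = 10 × 0.2064 / (1 + 9 × 0.2064)
  = 2.0640 / 2.8576 = 0.722

standardized Cronbach's alpha = 0.722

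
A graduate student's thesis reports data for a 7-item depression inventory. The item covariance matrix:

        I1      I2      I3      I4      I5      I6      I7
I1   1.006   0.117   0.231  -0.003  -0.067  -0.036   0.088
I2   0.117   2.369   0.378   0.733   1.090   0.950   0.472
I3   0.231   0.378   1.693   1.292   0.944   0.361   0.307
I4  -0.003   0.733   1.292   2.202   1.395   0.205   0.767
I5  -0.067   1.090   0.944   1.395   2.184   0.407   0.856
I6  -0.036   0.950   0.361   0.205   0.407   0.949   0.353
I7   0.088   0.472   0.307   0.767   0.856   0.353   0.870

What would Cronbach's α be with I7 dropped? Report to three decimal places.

Cronbach's α = 0.727

Remaining items: I1, I2, I3, I4, I5, I6 (k = 6).
ΣVar(i) = 1.006 + 2.369 + 1.693 + 2.202 + 2.184 + 0.949 = 10.403
total variance = 10.403 + 2 × 7.997 = 26.397
α (item deleted) = (6/5)·(1 − 10.403/26.397) = 0.727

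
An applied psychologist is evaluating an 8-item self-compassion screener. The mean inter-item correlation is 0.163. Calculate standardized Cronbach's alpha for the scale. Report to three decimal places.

standardized Cronbach's alpha = 0.609

Standardized α = k·r̄ / (1 + (k−1)·r̄) = 8 × 0.163 / (1 + 7 × 0.163)
  = 1.3040 / 2.1410 = 0.609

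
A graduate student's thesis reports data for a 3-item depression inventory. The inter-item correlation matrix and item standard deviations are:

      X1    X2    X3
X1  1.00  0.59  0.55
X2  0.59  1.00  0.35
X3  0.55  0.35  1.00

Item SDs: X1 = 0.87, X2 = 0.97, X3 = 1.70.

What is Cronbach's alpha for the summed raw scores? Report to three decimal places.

α = 0.677

Σσ²ᵢ = 0.87² + 0.97² + 1.70² = 4.5878
Covariances σ_ij = r_ij · s_i · s_j:
  σ(X1,X2) = 0.59 × 0.87 × 0.97 = 0.4979
  σ(X1,X3) = 0.55 × 0.87 × 1.70 = 0.8135
  σ(X2,X3) = 0.35 × 0.97 × 1.70 = 0.5771
σ²_T = Σσ²ᵢ + 2·Σσ_ij = 4.5878 + 2 × 1.8885 = 8.3648
α = (3/2)·(1 − 4.5878/8.3648) = 0.677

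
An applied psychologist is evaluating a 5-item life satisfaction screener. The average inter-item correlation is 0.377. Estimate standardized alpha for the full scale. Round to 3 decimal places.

Standardized α = k·r̄ / (1 + (k−1)·r̄) = 5 × 0.377 / (1 + 4 × 0.377)
  = 1.8850 / 2.5080 = 0.752

α = 0.752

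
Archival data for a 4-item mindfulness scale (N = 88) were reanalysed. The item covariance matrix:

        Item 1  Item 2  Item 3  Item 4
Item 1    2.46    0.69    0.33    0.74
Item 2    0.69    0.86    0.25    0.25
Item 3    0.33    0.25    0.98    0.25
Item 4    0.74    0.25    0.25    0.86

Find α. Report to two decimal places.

Σσᵢ² = 2.46 + 0.86 + 0.98 + 0.86 = 5.16
Sum of the distinct covariances = 2.51
σ²_total = 5.16 + 2 × 2.51 = 10.18
α = (k/(k−1))·(1 − Σσᵢ²/σ²_total) = (4/3)·(1 − 5.16/10.18) = 0.66

α = 0.66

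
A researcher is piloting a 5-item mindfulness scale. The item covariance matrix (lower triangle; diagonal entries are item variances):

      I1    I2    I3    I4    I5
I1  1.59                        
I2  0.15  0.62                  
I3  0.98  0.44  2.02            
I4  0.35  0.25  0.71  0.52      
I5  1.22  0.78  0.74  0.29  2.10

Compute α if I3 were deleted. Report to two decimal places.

α = 0.74

Remaining items: I1, I2, I4, I5 (k = 4).
sum of item variances = 1.59 + 0.62 + 0.52 + 2.10 = 4.83
total variance = 4.83 + 2 × 3.04 = 10.91
α (item deleted) = (4/3)·(1 − 4.83/10.91) = 0.74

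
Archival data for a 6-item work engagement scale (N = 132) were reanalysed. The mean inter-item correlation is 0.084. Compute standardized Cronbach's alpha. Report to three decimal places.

Standardized α = k·r̄ / (1 + (k−1)·r̄) = 6 × 0.084 / (1 + 5 × 0.084)
  = 0.5040 / 1.4200 = 0.355

α = 0.355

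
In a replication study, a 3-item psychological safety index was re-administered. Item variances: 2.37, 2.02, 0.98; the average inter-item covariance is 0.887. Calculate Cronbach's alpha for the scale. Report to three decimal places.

Cronbach's alpha = 0.747

Σσ²ᵢ = 2.37 + 2.02 + 0.98 = 5.37
Sum of the 3 distinct covariances = 3 × 0.887 = 2.661
σ²_T = Σσ²ᵢ + 2·Σcov = 5.37 + 2 × 2.661 = 10.692
α = (3/2)·(1 − 5.37/10.692) = 0.747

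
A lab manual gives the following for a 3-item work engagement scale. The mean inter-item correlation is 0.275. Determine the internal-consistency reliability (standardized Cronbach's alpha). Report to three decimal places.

α = 0.532

Standardized α = k·r̄ / (1 + (k−1)·r̄) = 3 × 0.275 / (1 + 2 × 0.275)
  = 0.8250 / 1.5500 = 0.532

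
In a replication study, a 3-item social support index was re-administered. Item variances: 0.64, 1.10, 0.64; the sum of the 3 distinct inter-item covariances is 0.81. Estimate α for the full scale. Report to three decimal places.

α = 0.608

sum of item variances = 0.64 + 1.10 + 0.64 = 2.38
Sum of distinct covariances = 0.81
total variance = sum of item variances + 2·Σcov = 2.38 + 2 × 0.81 = 4.00
α = (3/2)·(1 − 2.38/4.00) = 0.608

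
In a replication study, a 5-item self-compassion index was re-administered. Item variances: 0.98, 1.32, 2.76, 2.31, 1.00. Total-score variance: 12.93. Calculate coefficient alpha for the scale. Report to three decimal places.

sum of item variances = 0.98 + 1.32 + 2.76 + 2.31 + 1.00 = 8.37
α = (k/(k−1))·(1 − sum of item variances/σ²_total) = (5/4)·(1 − 8.37/12.93) = 0.441

coefficient alpha = 0.441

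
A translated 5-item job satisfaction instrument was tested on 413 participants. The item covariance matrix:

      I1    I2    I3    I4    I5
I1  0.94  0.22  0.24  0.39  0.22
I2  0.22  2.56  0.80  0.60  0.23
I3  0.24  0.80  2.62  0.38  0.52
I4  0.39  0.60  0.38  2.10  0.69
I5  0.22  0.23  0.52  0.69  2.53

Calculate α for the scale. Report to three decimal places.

Σσᵢ² = 0.94 + 2.56 + 2.62 + 2.10 + 2.53 = 10.75
Σ_{i<j} σ_ij = 4.29
σ²_T = 10.75 + 2 × 4.29 = 19.33
α = (k/(k−1))·(1 − Σσᵢ²/σ²_T) = (5/4)·(1 − 10.75/19.33) = 0.555

α = 0.555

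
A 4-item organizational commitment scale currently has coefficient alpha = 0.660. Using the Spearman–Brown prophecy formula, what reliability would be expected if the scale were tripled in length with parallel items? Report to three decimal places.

Length factor m = 3
α' = m·α / (1 + (m−1)·α)
   = 3 × 0.660 / (1 + (3 − 1) × 0.660)
   = 1.9800 / 2.3200 = 0.853

predicted reliability = 0.853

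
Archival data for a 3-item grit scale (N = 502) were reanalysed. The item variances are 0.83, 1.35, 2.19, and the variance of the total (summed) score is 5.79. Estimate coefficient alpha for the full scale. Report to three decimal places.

α = 0.368

Σσᵢ² = 0.83 + 1.35 + 2.19 = 4.37
α = (k/(k−1))·(1 − Σσᵢ²/σ²_total) = (3/2)·(1 − 4.37/5.79) = 0.368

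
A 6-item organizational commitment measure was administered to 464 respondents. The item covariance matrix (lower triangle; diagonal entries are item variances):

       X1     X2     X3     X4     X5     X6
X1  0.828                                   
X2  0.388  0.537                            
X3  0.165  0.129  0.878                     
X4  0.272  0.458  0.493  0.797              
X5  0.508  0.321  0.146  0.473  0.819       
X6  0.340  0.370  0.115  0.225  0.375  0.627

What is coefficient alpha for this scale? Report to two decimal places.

ΣVar(i) = 0.828 + 0.537 + 0.878 + 0.797 + 0.819 + 0.627 = 4.486
Sum of the distinct covariances = 4.778
σ²_T = 4.486 + 2 × 4.778 = 14.042
α = (k/(k−1))·(1 − ΣVar(i)/σ²_T) = (6/5)·(1 − 4.486/14.042) = 0.82

coefficient alpha = 0.82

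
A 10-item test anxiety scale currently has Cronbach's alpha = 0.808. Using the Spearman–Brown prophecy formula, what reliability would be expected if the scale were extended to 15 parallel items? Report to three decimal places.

Length factor m = 15/10 = 1.5000
α' = m·α / (1 + (m−1)·α)
   = 15/10 × 0.808 / (1 + (15/10 − 1) × 0.808)
   = 1.2120 / 1.4040 = 0.863

predicted reliability = 0.863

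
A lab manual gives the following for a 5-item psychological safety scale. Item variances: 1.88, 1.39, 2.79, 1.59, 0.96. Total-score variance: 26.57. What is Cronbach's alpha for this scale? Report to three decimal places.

sum of item variances = 1.88 + 1.39 + 2.79 + 1.59 + 0.96 = 8.61
α = (k/(k−1))·(1 − sum of item variances/Var(T)) = (5/4)·(1 − 8.61/26.57) = 0.845

Cronbach's alpha = 0.845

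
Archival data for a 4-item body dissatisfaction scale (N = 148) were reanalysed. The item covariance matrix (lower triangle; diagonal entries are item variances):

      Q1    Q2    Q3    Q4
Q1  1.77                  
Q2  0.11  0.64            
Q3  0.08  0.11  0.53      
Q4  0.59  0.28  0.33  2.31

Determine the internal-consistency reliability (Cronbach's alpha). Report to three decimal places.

α = 0.485

Σσ²ᵢ = 1.77 + 0.64 + 0.53 + 2.31 = 5.25
Sum of off-diagonal covariances = 1.50
Var(T) = 5.25 + 2 × 1.50 = 8.25
α = (k/(k−1))·(1 − Σσ²ᵢ/Var(T)) = (4/3)·(1 − 5.25/8.25) = 0.485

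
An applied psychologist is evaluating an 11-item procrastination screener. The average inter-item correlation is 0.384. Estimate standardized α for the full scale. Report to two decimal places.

Standardized α = k·r̄ / (1 + (k−1)·r̄) = 11 × 0.384 / (1 + 10 × 0.384)
  = 4.2240 / 4.8400 = 0.87

standardized α = 0.87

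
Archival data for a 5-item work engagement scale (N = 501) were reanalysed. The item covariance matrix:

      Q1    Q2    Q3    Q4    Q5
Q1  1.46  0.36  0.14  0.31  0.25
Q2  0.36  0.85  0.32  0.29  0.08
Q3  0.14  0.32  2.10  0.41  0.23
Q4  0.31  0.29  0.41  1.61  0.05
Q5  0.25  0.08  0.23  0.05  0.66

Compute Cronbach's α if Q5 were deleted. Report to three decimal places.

Remaining items: Q1, Q2, Q3, Q4 (k = 4).
sum of item variances = 1.46 + 0.85 + 2.10 + 1.61 = 6.02
Var(T) = 6.02 + 2 × 1.83 = 9.68
α (item deleted) = (4/3)·(1 − 6.02/9.68) = 0.504

Cronbach's α = 0.504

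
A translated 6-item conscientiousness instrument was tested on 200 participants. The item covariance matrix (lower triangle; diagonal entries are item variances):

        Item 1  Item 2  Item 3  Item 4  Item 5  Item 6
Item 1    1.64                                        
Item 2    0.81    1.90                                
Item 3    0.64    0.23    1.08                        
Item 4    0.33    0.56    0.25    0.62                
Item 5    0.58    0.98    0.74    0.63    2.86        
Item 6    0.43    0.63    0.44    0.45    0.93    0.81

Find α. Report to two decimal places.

α = 0.79

ΣVar(i) = 1.64 + 1.90 + 1.08 + 0.62 + 2.86 + 0.81 = 8.91
Sum of off-diagonal covariances = 8.63
Var(T) = 8.91 + 2 × 8.63 = 26.17
α = (k/(k−1))·(1 − ΣVar(i)/Var(T)) = (6/5)·(1 − 8.91/26.17) = 0.79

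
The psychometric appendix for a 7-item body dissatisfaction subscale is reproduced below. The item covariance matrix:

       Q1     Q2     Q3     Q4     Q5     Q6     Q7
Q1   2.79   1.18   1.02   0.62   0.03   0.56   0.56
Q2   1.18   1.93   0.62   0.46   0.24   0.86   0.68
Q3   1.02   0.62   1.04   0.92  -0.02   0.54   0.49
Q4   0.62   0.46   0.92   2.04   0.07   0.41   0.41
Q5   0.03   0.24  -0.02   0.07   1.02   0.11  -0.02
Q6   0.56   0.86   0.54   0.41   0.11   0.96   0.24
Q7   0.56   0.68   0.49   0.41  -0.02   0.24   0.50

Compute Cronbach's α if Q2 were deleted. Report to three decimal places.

α = 0.705

Remaining items: Q1, Q3, Q4, Q5, Q6, Q7 (k = 6).
Σσ²ᵢ = 2.79 + 1.04 + 2.04 + 1.02 + 0.96 + 0.50 = 8.35
σ²_T = 8.35 + 2 × 5.94 = 20.23
α (item deleted) = (6/5)·(1 − 8.35/20.23) = 0.705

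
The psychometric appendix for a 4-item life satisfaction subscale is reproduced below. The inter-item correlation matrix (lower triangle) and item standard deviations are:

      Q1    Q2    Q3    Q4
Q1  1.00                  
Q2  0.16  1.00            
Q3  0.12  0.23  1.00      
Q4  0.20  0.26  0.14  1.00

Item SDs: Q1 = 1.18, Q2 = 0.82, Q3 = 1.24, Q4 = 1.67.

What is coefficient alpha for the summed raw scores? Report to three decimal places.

Σσ²ᵢ = 1.18² + 0.82² + 1.24² + 1.67² = 6.3913
Covariances σ_ij = r_ij · s_i · s_j:
  σ(Q1,Q2) = 0.16 × 1.18 × 0.82 = 0.1548
  σ(Q1,Q3) = 0.12 × 1.18 × 1.24 = 0.1756
  σ(Q1,Q4) = 0.20 × 1.18 × 1.67 = 0.3941
  σ(Q2,Q3) = 0.23 × 0.82 × 1.24 = 0.2339
  σ(Q2,Q4) = 0.26 × 0.82 × 1.67 = 0.3560
  σ(Q3,Q4) = 0.14 × 1.24 × 1.67 = 0.2899
σ²_T = Σσ²ᵢ + 2·Σσ_ij = 6.3913 + 2 × 1.6043 = 9.5999
α = (4/3)·(1 − 6.3913/9.5999) = 0.446

coefficient alpha = 0.446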